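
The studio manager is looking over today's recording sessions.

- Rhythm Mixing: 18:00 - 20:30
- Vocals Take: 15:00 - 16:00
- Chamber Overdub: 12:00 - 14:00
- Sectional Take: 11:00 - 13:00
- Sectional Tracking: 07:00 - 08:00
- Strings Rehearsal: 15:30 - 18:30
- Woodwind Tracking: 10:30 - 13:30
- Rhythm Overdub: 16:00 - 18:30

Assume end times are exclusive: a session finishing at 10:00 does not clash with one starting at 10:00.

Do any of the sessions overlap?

Yes

Sorted by start: Sectional Tracking, Woodwind Tracking, Sectional Take, Chamber Overdub, Vocals Take, Strings Rehearsal, Rhythm Overdub, Rhythm Mixing.
Woodwind Tracking starts after Sectional Tracking ends — done with Sectional Tracking.
Sectional Take starts before Woodwind Tracking ends → Woodwind Tracking and Sectional Take overlap.
That's a conflict, so the schedule is not conflict-free.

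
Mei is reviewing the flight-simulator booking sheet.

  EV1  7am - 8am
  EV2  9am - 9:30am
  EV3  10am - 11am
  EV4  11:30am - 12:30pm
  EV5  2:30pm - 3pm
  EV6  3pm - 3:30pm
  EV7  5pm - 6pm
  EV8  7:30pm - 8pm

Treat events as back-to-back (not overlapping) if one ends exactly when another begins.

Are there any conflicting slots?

No

Sorted by start: EV1, EV2, EV3, EV4, EV5, EV6, EV7, EV8.
EV2 starts after EV1 ends; EV1 is clear from here.
EV3 starts after EV2 ends; EV2 is clear from here.
EV4 starts after EV3 ends; EV3 is clear from here.
EV5 starts after EV4 ends; EV4 is clear from here.
EV6 starts exactly when EV5 ends (back-to-back, no overlap); EV5 is clear from here.
EV7 starts after EV6 ends; EV6 is clear from here.
EV8 starts after EV7 ends.
Every pair is clear; the schedule has no overlaps.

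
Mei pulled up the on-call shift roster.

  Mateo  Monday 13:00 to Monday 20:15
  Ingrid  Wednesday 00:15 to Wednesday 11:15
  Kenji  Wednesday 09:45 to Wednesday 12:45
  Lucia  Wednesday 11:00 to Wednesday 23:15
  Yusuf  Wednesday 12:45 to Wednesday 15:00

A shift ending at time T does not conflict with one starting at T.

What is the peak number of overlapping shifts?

Sort all start/end points and keep a running count:
Monday 13:00 start Mateo → 1
Monday 20:15 end Mateo → 0
Wednesday 00:15 start Ingrid → 1
Wednesday 09:45 start Kenji → 2
Wednesday 11:00 start Lucia → 3
Wednesday 11:15 end Ingrid → 2
Wednesday 12:45 end Kenji → 1
Wednesday 12:45 start Yusuf → 2
Wednesday 15:00 end Yusuf → 1
Wednesday 23:15 end Lucia → 0
Peak is 3, at Wednesday 11:00 (Ingrid, Kenji, Lucia).

3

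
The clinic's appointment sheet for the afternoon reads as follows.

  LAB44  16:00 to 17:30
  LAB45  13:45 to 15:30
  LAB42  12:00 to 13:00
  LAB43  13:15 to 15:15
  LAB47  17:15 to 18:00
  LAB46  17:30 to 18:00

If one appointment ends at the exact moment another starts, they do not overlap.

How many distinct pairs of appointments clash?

Sorted by start: LAB42, LAB43, LAB45, LAB44, LAB47, LAB46.
LAB43 starts after LAB42 ends — done with LAB42.
LAB45 starts before LAB43 ends → LAB43 and LAB45 overlap.
LAB44 starts after LAB43 ends — done with LAB43.
LAB44 starts after LAB45 ends — done with LAB45.
LAB47 starts before LAB44 ends → LAB44 and LAB47 overlap.
LAB46 starts exactly when LAB44 ends (back-to-back, no overlap).
LAB46 starts before LAB47 ends → LAB47 and LAB46 overlap.
Overlapping pairs: LAB43 & LAB45, LAB44 & LAB47, LAB46 & LAB47 — 3 in total.

3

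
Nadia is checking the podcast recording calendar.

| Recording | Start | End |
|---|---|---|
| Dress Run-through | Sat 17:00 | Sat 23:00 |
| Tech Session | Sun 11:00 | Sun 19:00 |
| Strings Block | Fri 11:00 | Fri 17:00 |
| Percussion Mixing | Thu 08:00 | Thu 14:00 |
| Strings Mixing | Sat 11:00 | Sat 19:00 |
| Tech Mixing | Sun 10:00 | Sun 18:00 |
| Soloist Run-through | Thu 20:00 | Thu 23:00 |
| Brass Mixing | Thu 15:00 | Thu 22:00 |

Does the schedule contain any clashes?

Sorted by start: Percussion Mixing, Brass Mixing, Soloist Run-through, Strings Block, Strings Mixing, Dress Run-through, Tech Mixing, Tech Session.
Brass Mixing starts after Percussion Mixing ends, so Percussion Mixing has no further overlaps.
Soloist Run-through starts before Brass Mixing ends → Brass Mixing and Soloist Run-through overlap.
That's a conflict, so the schedule is not conflict-free.

Yes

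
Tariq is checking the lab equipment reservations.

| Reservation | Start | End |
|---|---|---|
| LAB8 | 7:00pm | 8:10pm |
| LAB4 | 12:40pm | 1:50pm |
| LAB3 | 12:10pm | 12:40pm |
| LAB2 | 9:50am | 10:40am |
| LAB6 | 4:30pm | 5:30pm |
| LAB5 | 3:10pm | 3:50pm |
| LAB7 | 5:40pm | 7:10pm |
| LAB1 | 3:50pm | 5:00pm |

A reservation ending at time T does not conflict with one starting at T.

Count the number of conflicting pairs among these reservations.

Check each pair: they overlap iff neither finishes before the other starts.
Sorted by start: LAB2, LAB3, LAB4, LAB5, LAB1, LAB6, LAB7, LAB8.
LAB3 starts after LAB2 ends; LAB2 is clear from here.
LAB4 starts exactly when LAB3 ends (back-to-back, no overlap); LAB3 is clear from here.
LAB5 starts after LAB4 ends; LAB4 is clear from here.
LAB1 starts exactly when LAB5 ends (back-to-back, no overlap); LAB5 is clear from here.
LAB6 starts before LAB1 ends → LAB1 and LAB6 overlap.
LAB7 starts after LAB1 ends; LAB1 is clear from here.
LAB7 starts after LAB6 ends; LAB6 is clear from here.
LAB8 starts before LAB7 ends → LAB7 and LAB8 overlap.
Overlapping pairs: LAB1 & LAB6, LAB7 & LAB8 — 2 in total.

2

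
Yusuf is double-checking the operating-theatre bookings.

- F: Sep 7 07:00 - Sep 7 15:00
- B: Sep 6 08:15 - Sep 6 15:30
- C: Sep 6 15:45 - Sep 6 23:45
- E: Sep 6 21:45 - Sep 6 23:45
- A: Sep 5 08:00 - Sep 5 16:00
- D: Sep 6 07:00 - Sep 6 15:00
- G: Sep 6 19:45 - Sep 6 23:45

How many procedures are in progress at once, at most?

Sweep the timeline, counting +1 at each start and −1 at each end (ends before starts at a tie):
Sep 5 08:00 start A → 1
Sep 5 16:00 end A → 0
Sep 6 07:00 start D → 1
Sep 6 08:15 start B → 2
Sep 6 15:00 end D → 1
Sep 6 15:30 end B → 0
Sep 6 15:45 start C → 1
Sep 6 19:45 start G → 2
Sep 6 21:45 start E → 3
Sep 6 23:45 end C → 2
Sep 6 23:45 end E → 1
Sep 6 23:45 end G → 0
Sep 7 07:00 start F → 1
Sep 7 15:00 end F → 0
Peak is 3, at Sep 6 21:45 (C, E, G).

3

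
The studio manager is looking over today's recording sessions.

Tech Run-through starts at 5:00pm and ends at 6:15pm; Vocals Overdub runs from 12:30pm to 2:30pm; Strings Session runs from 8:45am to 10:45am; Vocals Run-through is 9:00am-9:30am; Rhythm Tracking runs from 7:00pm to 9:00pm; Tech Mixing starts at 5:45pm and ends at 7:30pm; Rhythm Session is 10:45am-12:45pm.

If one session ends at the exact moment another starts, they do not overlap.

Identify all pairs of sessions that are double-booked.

Sorted by start: Strings Session, Vocals Run-through, Rhythm Session, Vocals Overdub, Tech Run-through, Tech Mixing, Rhythm Tracking.
Vocals Run-through starts before Strings Session ends → Strings Session and Vocals Run-through overlap.
Rhythm Session starts exactly when Strings Session ends (back-to-back, no overlap) — done with Strings Session.
Rhythm Session starts after Vocals Run-through ends — done with Vocals Run-through.
Vocals Overdub starts before Rhythm Session ends → Rhythm Session and Vocals Overdub overlap.
Tech Run-through starts after Rhythm Session ends — done with Rhythm Session.
Tech Run-through starts after Vocals Overdub ends — done with Vocals Overdub.
Tech Mixing starts before Tech Run-through ends → Tech Run-through and Tech Mixing overlap.
Rhythm Tracking starts after Tech Run-through ends.
Rhythm Tracking starts before Tech Mixing ends → Tech Mixing and Rhythm Tracking overlap.

Rhythm Session & Vocals Overdub, Rhythm Tracking & Tech Mixing, Strings Session & Vocals Run-through, Tech Mixing & Tech Run-through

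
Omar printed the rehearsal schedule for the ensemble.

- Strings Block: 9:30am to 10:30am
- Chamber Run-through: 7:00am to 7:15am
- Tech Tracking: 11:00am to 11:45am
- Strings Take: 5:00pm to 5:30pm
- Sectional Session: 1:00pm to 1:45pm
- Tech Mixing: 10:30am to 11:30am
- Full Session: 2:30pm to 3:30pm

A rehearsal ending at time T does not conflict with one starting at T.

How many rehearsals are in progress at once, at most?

2

Sort all start/end points and keep a running count:
7:00am start Chamber Run-through → 1
7:15am end Chamber Run-through → 0
9:30am start Strings Block → 1
10:30am end Strings Block → 0
10:30am start Tech Mixing → 1
11:00am start Tech Tracking → 2
11:30am end Tech Mixing → 1
11:45am end Tech Tracking → 0
1:00pm start Sectional Session → 1
1:45pm end Sectional Session → 0
2:30pm start Full Session → 1
3:30pm end Full Session → 0
5:00pm start Strings Take → 1
5:30pm end Strings Take → 0
Peak is 2, at 11:00am (Tech Mixing, Tech Tracking).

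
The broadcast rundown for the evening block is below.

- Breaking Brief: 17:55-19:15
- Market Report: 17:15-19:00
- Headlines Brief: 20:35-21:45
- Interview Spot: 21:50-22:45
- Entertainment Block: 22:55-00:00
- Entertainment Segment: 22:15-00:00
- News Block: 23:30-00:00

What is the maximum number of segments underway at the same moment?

3

Walk through starts and ends in time order (an end at T is processed before a start at T):
17:15 start Market Report → 1
17:55 start Breaking Brief → 2
19:00 end Market Report → 1
19:15 end Breaking Brief → 0
20:35 start Headlines Brief → 1
21:45 end Headlines Brief → 0
21:50 start Interview Spot → 1
22:15 start Entertainment Segment → 2
22:45 end Interview Spot → 1
22:55 start Entertainment Block → 2
23:30 start News Block → 3
00:00 end Entertainment Block → 2
00:00 end Entertainment Segment → 1
00:00 end News Block → 0
Peak is 3, at 23:30 (Entertainment Block, Entertainment Segment, News Block).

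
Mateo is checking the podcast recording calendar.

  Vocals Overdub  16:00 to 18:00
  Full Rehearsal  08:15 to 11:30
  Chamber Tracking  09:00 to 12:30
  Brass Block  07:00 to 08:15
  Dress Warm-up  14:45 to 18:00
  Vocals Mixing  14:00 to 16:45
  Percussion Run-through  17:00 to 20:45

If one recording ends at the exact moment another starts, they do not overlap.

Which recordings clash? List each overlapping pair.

Chamber Tracking & Full Rehearsal, Dress Warm-up & Percussion Run-through, Dress Warm-up & Vocals Mixing, Dress Warm-up & Vocals Overdub, Percussion Run-through & Vocals Overdub, Vocals Mixing & Vocals Overdub

Sorted by start: Brass Block, Full Rehearsal, Chamber Tracking, Vocals Mixing, Dress Warm-up, Vocals Overdub, Percussion Run-through.
Full Rehearsal starts exactly when Brass Block ends (back-to-back, no overlap) — done with Brass Block.
Chamber Tracking starts before Full Rehearsal ends → Full Rehearsal and Chamber Tracking overlap.
Vocals Mixing starts after Full Rehearsal ends — done with Full Rehearsal.
Vocals Mixing starts after Chamber Tracking ends — done with Chamber Tracking.
Dress Warm-up starts before Vocals Mixing ends → Vocals Mixing and Dress Warm-up overlap.
Vocals Overdub starts before Vocals Mixing ends → Vocals Mixing and Vocals Overdub overlap.
Percussion Run-through starts after Vocals Mixing ends.
Vocals Overdub starts before Dress Warm-up ends → Dress Warm-up and Vocals Overdub overlap.
Percussion Run-through starts before Dress Warm-up ends → Dress Warm-up and Percussion Run-through overlap.
Percussion Run-through starts before Vocals Overdub ends → Vocals Overdub and Percussion Run-through overlap.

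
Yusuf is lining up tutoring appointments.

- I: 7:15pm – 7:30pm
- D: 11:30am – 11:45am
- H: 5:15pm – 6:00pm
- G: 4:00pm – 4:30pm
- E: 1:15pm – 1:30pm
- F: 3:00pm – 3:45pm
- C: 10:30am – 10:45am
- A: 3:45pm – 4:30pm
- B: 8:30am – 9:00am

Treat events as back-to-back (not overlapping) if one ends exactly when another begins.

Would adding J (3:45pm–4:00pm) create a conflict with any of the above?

Yes — it overlaps A

B: ends 9:00am at or before J starts 3:45pm → clear.
C: ends 10:45am at or before J starts 3:45pm → clear.
D: ends 11:45am at or before J starts 3:45pm → clear.
E: ends 1:30pm at or before J starts 3:45pm → clear.
F: ends 3:45pm at or before J starts 3:45pm → clear.
A: starts 3:45pm before J ends 4:00pm, and ends 4:30pm after J starts 3:45pm → overlap.
G: starts 4:00pm at or after J ends 4:00pm → clear.
H: starts 5:15pm at or after J ends 4:00pm → clear.
I: starts 7:15pm at or after J ends 4:00pm → clear.
J overlaps A.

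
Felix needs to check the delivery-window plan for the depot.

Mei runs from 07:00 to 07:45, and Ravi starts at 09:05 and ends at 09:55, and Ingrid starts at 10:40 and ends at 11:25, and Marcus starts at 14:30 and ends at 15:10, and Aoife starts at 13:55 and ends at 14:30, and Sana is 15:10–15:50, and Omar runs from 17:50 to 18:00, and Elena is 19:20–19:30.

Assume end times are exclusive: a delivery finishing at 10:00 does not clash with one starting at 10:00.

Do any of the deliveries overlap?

Check each pair: they overlap iff neither finishes before the other starts.
Sorted by start: Mei, Ravi, Ingrid, Aoife, Marcus, Sana, Omar, Elena.
Ravi starts after Mei ends, so Mei has no further overlaps.
Ingrid starts after Ravi ends, so Ravi has no further overlaps.
Aoife starts after Ingrid ends, so Ingrid has no further overlaps.
Marcus starts exactly when Aoife ends (back-to-back, no overlap), so Aoife has no further overlaps.
Sana starts exactly when Marcus ends (back-to-back, no overlap), so Marcus has no further overlaps.
Omar starts after Sana ends, so Sana has no further overlaps.
Elena starts after Omar ends.
Every pair is clear; the schedule has no overlaps.

No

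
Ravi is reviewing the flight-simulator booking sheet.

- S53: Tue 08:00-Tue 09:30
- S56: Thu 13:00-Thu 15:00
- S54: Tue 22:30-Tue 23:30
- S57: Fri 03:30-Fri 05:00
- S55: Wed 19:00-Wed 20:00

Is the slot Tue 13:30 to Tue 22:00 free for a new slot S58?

S53: ends Tue 09:30 at or before S58 starts Tue 13:30 → clear.
S54: starts Tue 22:30 at or after S58 ends Tue 22:00 → clear.
S55: starts Wed 19:00 at or after S58 ends Tue 22:00 → clear.
S56: starts Thu 13:00 at or after S58 ends Tue 22:00 → clear.
S57: starts Fri 03:30 at or after S58 ends Tue 22:00 → clear.

Yes — the slot is free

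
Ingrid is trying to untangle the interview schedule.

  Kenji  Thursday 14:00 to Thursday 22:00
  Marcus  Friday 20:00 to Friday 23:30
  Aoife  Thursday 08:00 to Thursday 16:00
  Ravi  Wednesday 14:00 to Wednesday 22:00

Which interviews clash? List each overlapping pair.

Check each pair: they overlap iff neither finishes before the other starts.
Sorted by start: Ravi, Aoife, Kenji, Marcus.
Aoife starts after Ravi ends, so nothing later overlaps Ravi either.
Kenji starts before Aoife ends → Aoife and Kenji overlap.
Marcus starts after Aoife ends.
Marcus starts after Kenji ends.

Aoife & Kenji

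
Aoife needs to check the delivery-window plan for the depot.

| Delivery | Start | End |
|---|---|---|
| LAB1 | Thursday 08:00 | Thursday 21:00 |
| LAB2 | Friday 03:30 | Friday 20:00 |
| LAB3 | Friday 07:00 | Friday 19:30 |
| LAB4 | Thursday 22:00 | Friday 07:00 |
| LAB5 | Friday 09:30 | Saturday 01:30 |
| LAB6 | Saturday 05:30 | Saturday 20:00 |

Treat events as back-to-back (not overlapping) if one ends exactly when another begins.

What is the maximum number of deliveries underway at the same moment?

Sweep the timeline, counting +1 at each start and −1 at each end (ends before starts at a tie):
Thursday 08:00 start LAB1 → 1
Thursday 21:00 end LAB1 → 0
Thursday 22:00 start LAB4 → 1
Friday 03:30 start LAB2 → 2
Friday 07:00 end LAB4 → 1
Friday 07:00 start LAB3 → 2
Friday 09:30 start LAB5 → 3
Friday 19:30 end LAB3 → 2
Friday 20:00 end LAB2 → 1
Saturday 01:30 end LAB5 → 0
Saturday 05:30 start LAB6 → 1
Saturday 20:00 end LAB6 → 0
Peak is 3, at Friday 09:30 (LAB2, LAB3, LAB5).

3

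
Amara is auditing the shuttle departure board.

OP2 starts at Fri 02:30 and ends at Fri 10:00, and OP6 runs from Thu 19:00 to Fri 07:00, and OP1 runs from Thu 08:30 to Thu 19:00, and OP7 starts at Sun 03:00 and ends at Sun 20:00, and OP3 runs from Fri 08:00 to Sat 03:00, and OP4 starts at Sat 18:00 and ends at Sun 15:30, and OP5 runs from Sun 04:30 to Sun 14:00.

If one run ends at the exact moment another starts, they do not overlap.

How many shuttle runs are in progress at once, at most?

3

Sweep the timeline, counting +1 at each start and −1 at each end (ends before starts at a tie):
Thu 08:30 start OP1 → 1
Thu 19:00 end OP1 → 0
Thu 19:00 start OP6 → 1
Fri 02:30 start OP2 → 2
Fri 07:00 end OP6 → 1
Fri 08:00 start OP3 → 2
Fri 10:00 end OP2 → 1
Sat 03:00 end OP3 → 0
Sat 18:00 start OP4 → 1
Sun 03:00 start OP7 → 2
Sun 04:30 start OP5 → 3
Sun 14:00 end OP5 → 2
Sun 15:30 end OP4 → 1
Sun 20:00 end OP7 → 0
Peak is 3, at Sun 04:30 (OP4, OP5, OP7).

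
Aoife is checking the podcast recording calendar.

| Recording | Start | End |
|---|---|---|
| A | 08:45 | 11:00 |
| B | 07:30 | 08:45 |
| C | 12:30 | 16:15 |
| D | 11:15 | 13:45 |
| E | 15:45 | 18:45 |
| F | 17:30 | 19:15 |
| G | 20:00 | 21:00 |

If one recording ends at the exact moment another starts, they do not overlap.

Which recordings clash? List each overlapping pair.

C & D, C & E, E & F

Sorted by start: B, A, D, C, E, F, G.
A starts exactly when B ends (back-to-back, no overlap); B is clear from here.
D starts after A ends; A is clear from here.
C starts before D ends → D and C overlap.
E starts after D ends; D is clear from here.
E starts before C ends → C and E overlap.
F starts after C ends; C is clear from here.
F starts before E ends → E and F overlap.
G starts after E ends.
G starts after F ends.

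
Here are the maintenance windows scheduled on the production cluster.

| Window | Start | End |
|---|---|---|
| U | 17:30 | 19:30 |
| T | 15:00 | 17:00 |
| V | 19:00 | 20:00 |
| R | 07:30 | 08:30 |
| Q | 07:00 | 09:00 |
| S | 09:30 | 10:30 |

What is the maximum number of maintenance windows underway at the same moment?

Walk through starts and ends in time order (an end at T is processed before a start at T):
07:00 start Q → 1
07:30 start R → 2
08:30 end R → 1
09:00 end Q → 0
09:30 start S → 1
10:30 end S → 0
15:00 start T → 1
17:00 end T → 0
17:30 start U → 1
19:00 start V → 2
19:30 end U → 1
20:00 end V → 0
Peak is 2, at 07:30 (Q, R).

2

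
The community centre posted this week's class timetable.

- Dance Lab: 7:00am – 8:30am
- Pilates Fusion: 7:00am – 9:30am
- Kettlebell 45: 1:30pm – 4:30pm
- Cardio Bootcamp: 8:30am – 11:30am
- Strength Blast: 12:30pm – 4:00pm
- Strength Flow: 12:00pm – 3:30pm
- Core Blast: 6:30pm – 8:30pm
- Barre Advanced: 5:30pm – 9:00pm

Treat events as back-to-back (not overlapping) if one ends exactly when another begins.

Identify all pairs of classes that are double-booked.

Sorted by start: Dance Lab, Pilates Fusion, Cardio Bootcamp, Strength Flow, Strength Blast, Kettlebell 45, Barre Advanced, Core Blast.
Pilates Fusion starts before Dance Lab ends → Dance Lab and Pilates Fusion overlap.
Cardio Bootcamp starts exactly when Dance Lab ends (back-to-back, no overlap), so Dance Lab has no further overlaps.
Cardio Bootcamp starts before Pilates Fusion ends → Pilates Fusion and Cardio Bootcamp overlap.
Strength Flow starts after Pilates Fusion ends, so Pilates Fusion has no further overlaps.
Strength Flow starts after Cardio Bootcamp ends, so Cardio Bootcamp has no further overlaps.
Strength Blast starts before Strength Flow ends → Strength Flow and Strength Blast overlap.
Kettlebell 45 starts before Strength Flow ends → Strength Flow and Kettlebell 45 overlap.
Barre Advanced starts after Strength Flow ends, so Strength Flow has no further overlaps.
Kettlebell 45 starts before Strength Blast ends → Strength Blast and Kettlebell 45 overlap.
Barre Advanced starts after Strength Blast ends, so Strength Blast has no further overlaps.
Barre Advanced starts after Kettlebell 45 ends, so Kettlebell 45 has no further overlaps.
Core Blast starts before Barre Advanced ends → Barre Advanced and Core Blast overlap.

Barre Advanced & Core Blast, Cardio Bootcamp & Pilates Fusion, Dance Lab & Pilates Fusion, Kettlebell 45 & Strength Blast, Kettlebell 45 & Strength Flow, Strength Blast & Strength Flow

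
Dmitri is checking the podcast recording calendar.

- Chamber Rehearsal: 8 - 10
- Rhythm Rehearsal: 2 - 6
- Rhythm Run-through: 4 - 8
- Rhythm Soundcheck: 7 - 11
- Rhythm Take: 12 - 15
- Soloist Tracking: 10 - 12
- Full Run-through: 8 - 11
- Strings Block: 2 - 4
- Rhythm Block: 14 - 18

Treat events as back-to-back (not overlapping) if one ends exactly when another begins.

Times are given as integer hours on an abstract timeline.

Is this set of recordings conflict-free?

No

Two intervals overlap when each starts before the other ends.
Sorted by start: Strings Block, Rhythm Rehearsal, Rhythm Run-through, Rhythm Soundcheck, Chamber Rehearsal, Full Run-through, Soloist Tracking, Rhythm Take, Rhythm Block.
Rhythm Rehearsal starts before Strings Block ends → Strings Block and Rhythm Rehearsal overlap.
That's a conflict, so the schedule is not conflict-free.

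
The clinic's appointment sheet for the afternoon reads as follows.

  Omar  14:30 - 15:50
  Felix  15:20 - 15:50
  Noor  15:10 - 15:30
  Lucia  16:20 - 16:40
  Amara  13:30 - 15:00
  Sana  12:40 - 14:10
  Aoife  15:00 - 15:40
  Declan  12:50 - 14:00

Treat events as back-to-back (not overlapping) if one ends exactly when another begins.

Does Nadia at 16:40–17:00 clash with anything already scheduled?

Sana: ends 14:10 at or before Nadia starts 16:40 → clear.
Declan: ends 14:00 at or before Nadia starts 16:40 → clear.
Amara: ends 15:00 at or before Nadia starts 16:40 → clear.
Omar: ends 15:50 at or before Nadia starts 16:40 → clear.
Aoife: ends 15:40 at or before Nadia starts 16:40 → clear.
Noor: ends 15:30 at or before Nadia starts 16:40 → clear.
Felix: ends 15:50 at or before Nadia starts 16:40 → clear.
Lucia: ends 16:40 at or before Nadia starts 16:40 → clear.

No — it doesn't clash with anything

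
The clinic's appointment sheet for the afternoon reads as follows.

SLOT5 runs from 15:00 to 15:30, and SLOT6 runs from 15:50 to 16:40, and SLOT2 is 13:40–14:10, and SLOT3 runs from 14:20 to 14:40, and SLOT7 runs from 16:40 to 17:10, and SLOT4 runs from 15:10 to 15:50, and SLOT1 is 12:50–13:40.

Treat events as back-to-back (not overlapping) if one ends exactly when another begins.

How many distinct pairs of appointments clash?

Sorted by start: SLOT1, SLOT2, SLOT3, SLOT5, SLOT4, SLOT6, SLOT7.
SLOT2 starts exactly when SLOT1 ends (back-to-back, no overlap); SLOT1 is clear from here.
SLOT3 starts after SLOT2 ends; SLOT2 is clear from here.
SLOT5 starts after SLOT3 ends; SLOT3 is clear from here.
SLOT4 starts before SLOT5 ends → SLOT5 and SLOT4 overlap.
SLOT6 starts after SLOT5 ends; SLOT5 is clear from here.
SLOT6 starts exactly when SLOT4 ends (back-to-back, no overlap); SLOT4 is clear from here.
SLOT7 starts exactly when SLOT6 ends (back-to-back, no overlap).
Overlapping pairs: SLOT4 & SLOT5 — 1 in total.

1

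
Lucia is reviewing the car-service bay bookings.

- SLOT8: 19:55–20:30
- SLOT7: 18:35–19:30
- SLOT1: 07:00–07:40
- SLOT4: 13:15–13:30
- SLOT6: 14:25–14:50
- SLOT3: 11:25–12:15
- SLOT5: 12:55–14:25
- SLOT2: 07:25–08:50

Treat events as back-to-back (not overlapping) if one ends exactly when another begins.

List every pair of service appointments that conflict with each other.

Check each pair: they overlap iff neither finishes before the other starts.
Sorted by start: SLOT1, SLOT2, SLOT3, SLOT5, SLOT4, SLOT6, SLOT7, SLOT8.
SLOT2 starts before SLOT1 ends → SLOT1 and SLOT2 overlap.
SLOT3 starts after SLOT1 ends; SLOT1 is clear from here.
SLOT3 starts after SLOT2 ends; SLOT2 is clear from here.
SLOT5 starts after SLOT3 ends; SLOT3 is clear from here.
SLOT4 starts before SLOT5 ends → SLOT5 and SLOT4 overlap.
SLOT6 starts exactly when SLOT5 ends (back-to-back, no overlap); SLOT5 is clear from here.
SLOT6 starts after SLOT4 ends; SLOT4 is clear from here.
SLOT7 starts after SLOT6 ends; SLOT6 is clear from here.
SLOT8 starts after SLOT7 ends.

SLOT1 & SLOT2, SLOT4 & SLOT5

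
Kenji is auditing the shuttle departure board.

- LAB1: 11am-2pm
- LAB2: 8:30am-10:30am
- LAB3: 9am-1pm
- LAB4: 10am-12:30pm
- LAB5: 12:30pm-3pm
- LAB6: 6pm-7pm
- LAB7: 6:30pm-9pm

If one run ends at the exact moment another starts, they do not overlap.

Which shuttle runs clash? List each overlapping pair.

Check each pair: they overlap iff neither finishes before the other starts.
Sorted by start: LAB2, LAB3, LAB4, LAB1, LAB5, LAB6, LAB7.
LAB3 starts before LAB2 ends → LAB2 and LAB3 overlap.
LAB4 starts before LAB2 ends → LAB2 and LAB4 overlap.
LAB1 starts after LAB2 ends; LAB2 is clear from here.
LAB4 starts before LAB3 ends → LAB3 and LAB4 overlap.
LAB1 starts before LAB3 ends → LAB3 and LAB1 overlap.
LAB5 starts before LAB3 ends → LAB3 and LAB5 overlap.
LAB6 starts after LAB3 ends; LAB3 is clear from here.
LAB1 starts before LAB4 ends → LAB4 and LAB1 overlap.
LAB5 starts exactly when LAB4 ends (back-to-back, no overlap); LAB4 is clear from here.
LAB5 starts before LAB1 ends → LAB1 and LAB5 overlap.
LAB6 starts after LAB1 ends; LAB1 is clear from here.
LAB6 starts after LAB5 ends; LAB5 is clear from here.
LAB7 starts before LAB6 ends → LAB6 and LAB7 overlap.

LAB1 & LAB3, LAB1 & LAB4, LAB1 & LAB5, LAB2 & LAB3, LAB2 & LAB4, LAB3 & LAB4, LAB3 & LAB5, LAB6 & LAB7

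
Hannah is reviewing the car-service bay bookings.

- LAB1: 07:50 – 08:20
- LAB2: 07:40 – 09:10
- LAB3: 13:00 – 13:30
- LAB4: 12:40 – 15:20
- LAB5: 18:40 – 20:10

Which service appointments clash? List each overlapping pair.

Two intervals overlap when each starts before the other ends.
Sorted by start: LAB2, LAB1, LAB4, LAB3, LAB5.
LAB1 starts before LAB2 ends → LAB2 and LAB1 overlap.
LAB4 starts after LAB2 ends — done with LAB2.
LAB4 starts after LAB1 ends — done with LAB1.
LAB3 starts before LAB4 ends → LAB4 and LAB3 overlap.
LAB5 starts after LAB4 ends.
LAB5 starts after LAB3 ends.

LAB1 & LAB2, LAB3 & LAB4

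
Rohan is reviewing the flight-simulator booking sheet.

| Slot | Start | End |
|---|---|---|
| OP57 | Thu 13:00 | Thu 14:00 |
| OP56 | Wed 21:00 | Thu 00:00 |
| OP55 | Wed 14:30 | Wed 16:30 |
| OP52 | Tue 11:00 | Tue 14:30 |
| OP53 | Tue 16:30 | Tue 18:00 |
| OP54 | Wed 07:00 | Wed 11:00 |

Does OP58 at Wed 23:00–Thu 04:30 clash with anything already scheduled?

Yes — it overlaps OP56

OP52: ends Tue 14:30 at or before OP58 starts Wed 23:00 → clear.
OP53: ends Tue 18:00 at or before OP58 starts Wed 23:00 → clear.
OP54: ends Wed 11:00 at or before OP58 starts Wed 23:00 → clear.
OP55: ends Wed 16:30 at or before OP58 starts Wed 23:00 → clear.
OP56: starts Wed 21:00 before OP58 ends Thu 04:30, and ends Thu 00:00 after OP58 starts Wed 23:00 → overlap.
OP57: starts Thu 13:00 at or after OP58 ends Thu 04:30 → clear.
OP58 overlaps OP56.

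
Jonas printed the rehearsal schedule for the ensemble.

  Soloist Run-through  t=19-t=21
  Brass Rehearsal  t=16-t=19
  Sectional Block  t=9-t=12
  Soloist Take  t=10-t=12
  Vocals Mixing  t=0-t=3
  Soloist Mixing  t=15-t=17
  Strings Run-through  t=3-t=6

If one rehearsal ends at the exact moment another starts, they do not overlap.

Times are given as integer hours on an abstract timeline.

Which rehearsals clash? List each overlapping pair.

Brass Rehearsal & Soloist Mixing, Sectional Block & Soloist Take

Two intervals overlap when each starts before the other ends.
Sorted by start: Vocals Mixing, Strings Run-through, Sectional Block, Soloist Take, Soloist Mixing, Brass Rehearsal, Soloist Run-through.
Strings Run-through starts exactly when Vocals Mixing ends (back-to-back, no overlap) — done with Vocals Mixing.
Sectional Block starts after Strings Run-through ends — done with Strings Run-through.
Soloist Take starts before Sectional Block ends → Sectional Block and Soloist Take overlap.
Soloist Mixing starts after Sectional Block ends — done with Sectional Block.
Soloist Mixing starts after Soloist Take ends — done with Soloist Take.
Brass Rehearsal starts before Soloist Mixing ends → Soloist Mixing and Brass Rehearsal overlap.
Soloist Run-through starts after Soloist Mixing ends.
Soloist Run-through starts exactly when Brass Rehearsal ends (back-to-back, no overlap).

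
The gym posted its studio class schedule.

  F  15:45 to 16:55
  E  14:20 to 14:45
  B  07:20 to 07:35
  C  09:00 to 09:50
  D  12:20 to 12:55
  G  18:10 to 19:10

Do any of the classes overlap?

Sorted by start: B, C, D, E, F, G.
C starts after B ends, so nothing later overlaps B either.
D starts after C ends, so nothing later overlaps C either.
E starts after D ends, so nothing later overlaps D either.
F starts after E ends, so nothing later overlaps E either.
G starts after F ends.
Every pair is clear; the schedule has no overlaps.

No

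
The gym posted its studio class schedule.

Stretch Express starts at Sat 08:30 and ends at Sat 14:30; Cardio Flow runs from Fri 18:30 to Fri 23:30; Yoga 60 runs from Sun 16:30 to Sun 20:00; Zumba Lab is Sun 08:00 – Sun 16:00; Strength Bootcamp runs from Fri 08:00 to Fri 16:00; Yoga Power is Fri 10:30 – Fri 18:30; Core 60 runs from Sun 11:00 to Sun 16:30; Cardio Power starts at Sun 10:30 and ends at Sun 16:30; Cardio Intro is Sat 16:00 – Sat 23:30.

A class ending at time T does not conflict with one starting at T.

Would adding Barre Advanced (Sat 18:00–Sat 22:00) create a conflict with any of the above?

Strength Bootcamp: ends Fri 16:00 at or before Barre Advanced starts Sat 18:00 → clear.
Yoga Power: ends Fri 18:30 at or before Barre Advanced starts Sat 18:00 → clear.
Cardio Flow: ends Fri 23:30 at or before Barre Advanced starts Sat 18:00 → clear.
Stretch Express: ends Sat 14:30 at or before Barre Advanced starts Sat 18:00 → clear.
Cardio Intro: starts Sat 16:00 before Barre Advanced ends Sat 22:00, and ends Sat 23:30 after Barre Advanced starts Sat 18:00 → overlap.
Zumba Lab: starts Sun 08:00 at or after Barre Advanced ends Sat 22:00 → clear.
Cardio Power: starts Sun 10:30 at or after Barre Advanced ends Sat 22:00 → clear.
Core 60: starts Sun 11:00 at or after Barre Advanced ends Sat 22:00 → clear.
Yoga 60: starts Sun 16:30 at or after Barre Advanced ends Sat 22:00 → clear.
Barre Advanced overlaps Cardio Intro.

Yes — it overlaps Cardio Intro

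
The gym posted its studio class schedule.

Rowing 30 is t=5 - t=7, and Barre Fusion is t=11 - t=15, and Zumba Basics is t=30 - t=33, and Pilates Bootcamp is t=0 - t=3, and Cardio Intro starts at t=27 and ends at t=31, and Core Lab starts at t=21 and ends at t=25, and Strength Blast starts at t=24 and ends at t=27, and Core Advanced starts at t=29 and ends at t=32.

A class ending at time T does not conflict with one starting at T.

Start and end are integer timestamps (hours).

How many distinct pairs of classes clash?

4

Two intervals overlap when each starts before the other ends.
Sorted by start: Pilates Bootcamp, Rowing 30, Barre Fusion, Core Lab, Strength Blast, Cardio Intro, Core Advanced, Zumba Basics.
Rowing 30 starts after Pilates Bootcamp ends; Pilates Bootcamp is clear from here.
Barre Fusion starts after Rowing 30 ends; Rowing 30 is clear from here.
Core Lab starts after Barre Fusion ends; Barre Fusion is clear from here.
Strength Blast starts before Core Lab ends → Core Lab and Strength Blast overlap.
Cardio Intro starts after Core Lab ends; Core Lab is clear from here.
Cardio Intro starts exactly when Strength Blast ends (back-to-back, no overlap); Strength Blast is clear from here.
Core Advanced starts before Cardio Intro ends → Cardio Intro and Core Advanced overlap.
Zumba Basics starts before Cardio Intro ends → Cardio Intro and Zumba Basics overlap.
Zumba Basics starts before Core Advanced ends → Core Advanced and Zumba Basics overlap.
Overlapping pairs: Cardio Intro & Core Advanced, Cardio Intro & Zumba Basics, Core Advanced & Zumba Basics, Core Lab & Strength Blast — 4 in total.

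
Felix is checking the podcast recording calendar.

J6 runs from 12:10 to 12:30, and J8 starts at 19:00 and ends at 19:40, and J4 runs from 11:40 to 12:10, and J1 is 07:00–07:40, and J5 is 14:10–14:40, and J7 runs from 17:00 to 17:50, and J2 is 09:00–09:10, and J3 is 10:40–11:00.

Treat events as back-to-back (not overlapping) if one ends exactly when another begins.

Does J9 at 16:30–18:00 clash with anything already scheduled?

J1: ends 07:40 at or before J9 starts 16:30 → clear.
J2: ends 09:10 at or before J9 starts 16:30 → clear.
J3: ends 11:00 at or before J9 starts 16:30 → clear.
J4: ends 12:10 at or before J9 starts 16:30 → clear.
J6: ends 12:30 at or before J9 starts 16:30 → clear.
J5: ends 14:40 at or before J9 starts 16:30 → clear.
J7: starts 17:00 before J9 ends 18:00, and ends 17:50 after J9 starts 16:30 → overlap.
J8: starts 19:00 at or after J9 ends 18:00 → clear.
J9 overlaps J7.

Yes — it overlaps J7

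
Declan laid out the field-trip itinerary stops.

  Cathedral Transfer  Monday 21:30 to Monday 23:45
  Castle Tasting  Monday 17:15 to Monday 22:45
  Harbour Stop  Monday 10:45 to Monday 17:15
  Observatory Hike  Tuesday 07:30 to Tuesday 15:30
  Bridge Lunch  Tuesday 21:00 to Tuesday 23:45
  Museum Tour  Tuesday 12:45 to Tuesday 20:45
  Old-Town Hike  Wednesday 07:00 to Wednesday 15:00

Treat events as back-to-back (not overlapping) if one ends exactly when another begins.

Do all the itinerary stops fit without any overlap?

Sorted by start: Harbour Stop, Castle Tasting, Cathedral Transfer, Observatory Hike, Museum Tour, Bridge Lunch, Old-Town Hike.
Castle Tasting starts exactly when Harbour Stop ends (back-to-back, no overlap), so Harbour Stop has no further overlaps.
Cathedral Transfer starts before Castle Tasting ends → Castle Tasting and Cathedral Transfer overlap.
That's a conflict, so the schedule is not conflict-free.

No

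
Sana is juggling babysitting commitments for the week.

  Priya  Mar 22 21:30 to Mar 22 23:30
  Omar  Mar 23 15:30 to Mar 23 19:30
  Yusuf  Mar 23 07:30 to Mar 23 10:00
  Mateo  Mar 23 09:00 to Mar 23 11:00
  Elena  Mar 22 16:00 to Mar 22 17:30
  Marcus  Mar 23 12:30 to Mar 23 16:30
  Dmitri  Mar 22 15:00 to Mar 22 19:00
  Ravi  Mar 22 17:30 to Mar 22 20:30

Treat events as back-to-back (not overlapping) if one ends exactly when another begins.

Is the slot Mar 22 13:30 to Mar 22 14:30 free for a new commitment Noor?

Dmitri: starts Mar 22 15:00 at or after Noor ends Mar 22 14:30 → clear.
Elena: starts Mar 22 16:00 at or after Noor ends Mar 22 14:30 → clear.
Ravi: starts Mar 22 17:30 at or after Noor ends Mar 22 14:30 → clear.
Priya: starts Mar 22 21:30 at or after Noor ends Mar 22 14:30 → clear.
Yusuf: starts Mar 23 07:30 at or after Noor ends Mar 22 14:30 → clear.
Mateo: starts Mar 23 09:00 at or after Noor ends Mar 22 14:30 → clear.
Marcus: starts Mar 23 12:30 at or after Noor ends Mar 22 14:30 → clear.
Omar: starts Mar 23 15:30 at or after Noor ends Mar 22 14:30 → clear.

Yes — the slot is free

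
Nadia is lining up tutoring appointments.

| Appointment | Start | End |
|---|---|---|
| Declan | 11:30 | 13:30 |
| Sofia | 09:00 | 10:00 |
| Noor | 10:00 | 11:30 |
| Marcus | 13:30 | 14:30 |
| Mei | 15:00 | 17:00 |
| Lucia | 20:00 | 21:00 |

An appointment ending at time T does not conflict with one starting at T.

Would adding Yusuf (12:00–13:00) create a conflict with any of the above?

Sofia: ends 10:00 at or before Yusuf starts 12:00 → clear.
Noor: ends 11:30 at or before Yusuf starts 12:00 → clear.
Declan: starts 11:30 before Yusuf ends 13:00, and ends 13:30 after Yusuf starts 12:00 → overlap.
Marcus: starts 13:30 at or after Yusuf ends 13:00 → clear.
Mei: starts 15:00 at or after Yusuf ends 13:00 → clear.
Lucia: starts 20:00 at or after Yusuf ends 13:00 → clear.
Yusuf overlaps Declan.

Yes — it overlaps Declan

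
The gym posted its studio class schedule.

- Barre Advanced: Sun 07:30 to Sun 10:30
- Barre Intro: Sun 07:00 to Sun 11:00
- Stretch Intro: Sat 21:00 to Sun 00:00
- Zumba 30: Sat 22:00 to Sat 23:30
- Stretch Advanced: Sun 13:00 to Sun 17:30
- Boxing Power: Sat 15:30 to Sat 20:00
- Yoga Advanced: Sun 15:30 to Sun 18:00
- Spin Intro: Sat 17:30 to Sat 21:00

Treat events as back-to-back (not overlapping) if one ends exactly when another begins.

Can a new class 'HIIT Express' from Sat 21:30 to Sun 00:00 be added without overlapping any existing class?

Boxing Power: ends Sat 20:00 at or before HIIT Express starts Sat 21:30 → clear.
Spin Intro: ends Sat 21:00 at or before HIIT Express starts Sat 21:30 → clear.
Stretch Intro: starts Sat 21:00 before HIIT Express ends Sun 00:00, and ends Sun 00:00 after HIIT Express starts Sat 21:30 → overlap.
Zumba 30: starts Sat 22:00 before HIIT Express ends Sun 00:00, and ends Sat 23:30 after HIIT Express starts Sat 21:30 → overlap.
Barre Intro: starts Sun 07:00 at or after HIIT Express ends Sun 00:00 → clear.
Barre Advanced: starts Sun 07:30 at or after HIIT Express ends Sun 00:00 → clear.
Stretch Advanced: starts Sun 13:00 at or after HIIT Express ends Sun 00:00 → clear.
Yoga Advanced: starts Sun 15:30 at or after HIIT Express ends Sun 00:00 → clear.
HIIT Express overlaps Stretch Intro, Zumba 30.

No — it overlaps Stretch Intro, Zumba 30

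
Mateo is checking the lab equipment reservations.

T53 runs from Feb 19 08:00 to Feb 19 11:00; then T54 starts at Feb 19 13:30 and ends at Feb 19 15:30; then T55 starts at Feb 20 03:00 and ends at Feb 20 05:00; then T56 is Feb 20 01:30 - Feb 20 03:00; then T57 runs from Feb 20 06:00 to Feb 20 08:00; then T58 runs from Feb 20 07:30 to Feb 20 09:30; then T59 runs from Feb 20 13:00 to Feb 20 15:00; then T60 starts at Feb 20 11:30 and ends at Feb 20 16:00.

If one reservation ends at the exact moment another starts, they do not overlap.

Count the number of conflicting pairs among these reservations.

Sorted by start: T53, T54, T56, T55, T57, T58, T60, T59.
T54 starts after T53 ends; T53 is clear from here.
T56 starts after T54 ends; T54 is clear from here.
T55 starts exactly when T56 ends (back-to-back, no overlap); T56 is clear from here.
T57 starts after T55 ends; T55 is clear from here.
T58 starts before T57 ends → T57 and T58 overlap.
T60 starts after T57 ends; T57 is clear from here.
T60 starts after T58 ends; T58 is clear from here.
T59 starts before T60 ends → T60 and T59 overlap.
Overlapping pairs: T57 & T58, T59 & T60 — 2 in total.

2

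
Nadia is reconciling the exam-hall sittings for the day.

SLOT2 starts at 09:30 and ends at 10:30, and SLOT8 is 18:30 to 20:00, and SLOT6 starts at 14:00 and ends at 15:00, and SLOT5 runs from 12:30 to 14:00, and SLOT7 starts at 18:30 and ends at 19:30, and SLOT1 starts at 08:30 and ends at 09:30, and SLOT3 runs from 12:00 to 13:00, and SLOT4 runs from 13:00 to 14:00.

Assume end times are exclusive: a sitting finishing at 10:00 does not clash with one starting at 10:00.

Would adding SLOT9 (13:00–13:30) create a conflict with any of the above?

Yes — it overlaps SLOT4, SLOT5

SLOT1: ends 09:30 at or before SLOT9 starts 13:00 → clear.
SLOT2: ends 10:30 at or before SLOT9 starts 13:00 → clear.
SLOT3: ends 13:00 at or before SLOT9 starts 13:00 → clear.
SLOT5: starts 12:30 before SLOT9 ends 13:30, and ends 14:00 after SLOT9 starts 13:00 → overlap.
SLOT4: starts 13:00 before SLOT9 ends 13:30, and ends 14:00 after SLOT9 starts 13:00 → overlap.
SLOT6: starts 14:00 at or after SLOT9 ends 13:30 → clear.
SLOT7: starts 18:30 at or after SLOT9 ends 13:30 → clear.
SLOT8: starts 18:30 at or after SLOT9 ends 13:30 → clear.
SLOT9 overlaps SLOT4, SLOT5.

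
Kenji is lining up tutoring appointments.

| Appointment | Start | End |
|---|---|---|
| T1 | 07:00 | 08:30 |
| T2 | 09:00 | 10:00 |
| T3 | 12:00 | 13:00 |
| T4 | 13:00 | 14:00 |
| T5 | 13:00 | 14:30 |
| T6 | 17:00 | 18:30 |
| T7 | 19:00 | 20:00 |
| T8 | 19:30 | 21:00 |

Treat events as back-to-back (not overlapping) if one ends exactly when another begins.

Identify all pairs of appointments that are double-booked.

Sorted by start: T1, T2, T3, T4, T5, T6, T7, T8.
T2 starts after T1 ends; T1 is clear from here.
T3 starts after T2 ends; T2 is clear from here.
T4 starts exactly when T3 ends (back-to-back, no overlap); T3 is clear from here.
T5 starts before T4 ends → T4 and T5 overlap.
T6 starts after T4 ends; T4 is clear from here.
T6 starts after T5 ends; T5 is clear from here.
T7 starts after T6 ends; T6 is clear from here.
T8 starts before T7 ends → T7 and T8 overlap.

T4 & T5, T7 & T8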